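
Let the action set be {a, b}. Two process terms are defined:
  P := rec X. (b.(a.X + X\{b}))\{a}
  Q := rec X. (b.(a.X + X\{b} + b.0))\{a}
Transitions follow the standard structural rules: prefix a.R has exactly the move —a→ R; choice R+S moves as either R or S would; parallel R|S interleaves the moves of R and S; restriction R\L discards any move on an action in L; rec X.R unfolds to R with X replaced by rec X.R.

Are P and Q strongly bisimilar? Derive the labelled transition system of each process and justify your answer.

NO

LTS(P): 2 reachable states
  p0 = rec X. (b.(a.X + X\{b}))\{a} :: —b→ p1
  p1 = (a.(rec X. (b.(a.X + X\{b}))\{a}) + (rec X. (b.(a.X + X\{b}))\{a})\{b})\{a} :: stopped
LTS(Q): 3 reachable states
  q0 = rec X. (b.(a.X + X\{b} + b.0))\{a} :: —b→ q1
  q1 = (a.(rec X. (b.(a.X + X\{b} + b.0))\{a}) + (rec X. (b.(a.X + X\{b} + b.0))\{a})\{b} + b.0)\{a} :: —b→ q2
  q2 = 0\{a} :: stopped
Bisimilarity quotient blocks:
  B0 = {p0, q1}
  B1 = {p1, q2}
  B2 = {q0}
p0 ∈ B0, q0 ∈ B2 → different blocks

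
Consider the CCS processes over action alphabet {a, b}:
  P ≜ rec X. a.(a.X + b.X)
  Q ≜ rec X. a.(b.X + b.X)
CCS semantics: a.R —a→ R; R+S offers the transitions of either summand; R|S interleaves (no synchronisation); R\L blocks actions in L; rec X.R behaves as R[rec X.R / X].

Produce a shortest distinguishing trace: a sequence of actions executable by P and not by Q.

Reachable graph of P (2 states):
  s0 = rec X. a.(a.X + b.X) | -a-> s1
  s1 = a.(rec X. a.(a.X + b.X)) + b.(rec X. a.(a.X + b.X)) | -a-> s0, -b-> s0
Reachable graph of Q (2 states):
  t0 = rec X. a.(b.X + b.X) | -a-> t1
  t1 = b.(rec X. a.(b.X + b.X)) + b.(rec X. a.(b.X + b.X)) | -b-> t0
Run σ = ⟨aa⟩ on P: start {s0}
  after a @ step 1: {s1}
  after a @ step 2: {s0}
  ✓ P
Run σ = ⟨aa⟩ on Q: start {t0}
  after a @ step 1: {t1}
  after a @ step 2: no successor for Q

aa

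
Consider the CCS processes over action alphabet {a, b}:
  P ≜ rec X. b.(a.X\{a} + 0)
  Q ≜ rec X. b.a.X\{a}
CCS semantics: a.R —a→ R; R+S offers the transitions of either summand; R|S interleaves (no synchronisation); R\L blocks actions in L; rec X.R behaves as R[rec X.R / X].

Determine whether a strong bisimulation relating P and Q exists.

YES

Reachable graph of P (4 states):
  p0 = rec X. b.(a.X\{a} + 0) → -b-> p1
  p1 = a.(rec X. b.(a.X\{a} + 0))\{a} + 0 → -a-> p2
  p2 = (rec X. b.(a.X\{a} + 0))\{a} → -b-> p3
  p3 = (a.(rec X. b.(a.X\{a} + 0))\{a} + 0)\{a} → deadlocked
Reachable graph of Q (4 states):
  q0 = rec X. b.a.X\{a} → -b-> q1
  q1 = a.(rec X. b.a.X\{a})\{a} → -a-> q2
  q2 = (rec X. b.a.X\{a})\{a} → -b-> q3
  q3 = (a.(rec X. b.a.X\{a})\{a})\{a} → deadlocked
Bisimilarity quotient blocks:
  B0 = {p0, q0}
  B1 = {p1, q1}
  B2 = {p2, q2}
  B3 = {p3, q3}
p0 ∈ B0, q0 ∈ B0 → same block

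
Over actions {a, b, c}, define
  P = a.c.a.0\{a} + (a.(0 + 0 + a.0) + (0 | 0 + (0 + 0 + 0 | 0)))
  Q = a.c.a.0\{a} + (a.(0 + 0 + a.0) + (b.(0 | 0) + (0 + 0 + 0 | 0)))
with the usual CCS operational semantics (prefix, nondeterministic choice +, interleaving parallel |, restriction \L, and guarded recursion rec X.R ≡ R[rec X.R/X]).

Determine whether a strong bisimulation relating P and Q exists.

P ≁ Q

P's transition system — 6 states:
  u0 = a.c.a.0\{a} + (a.(0 + 0 + a.0) + (0 | 0 + (0 + 0 + 0 | 0))) has moves =a=> u1, =a=> u2
  u1 = 0 + 0 + a.0 has moves =a=> u3
  u2 = c.a.0\{a} has moves =c=> u4
  u3 = 0 has moves ·
  u4 = a.0\{a} has moves =a=> u5
  u5 = 0\{a} has moves ·
Q's transition system — 7 states:
  v0 = a.c.a.0\{a} + (a.(0 + 0 + a.0) + (b.(0 | 0) + (0 + 0 + 0 | 0))) has moves =a=> v1, =a=> v2, =b=> v3
  v1 = 0 + 0 + a.0 has moves =a=> v4
  v2 = c.a.0\{a} has moves =c=> v5
  v3 = 0 | 0 has moves ·
  v4 = 0 has moves ·
  v5 = a.0\{a} has moves =a=> v6
  v6 = 0\{a} has moves ·
Bisimilarity quotient blocks:
  B0 = {u0}
  B1 = {u1, u4, v1, v5}
  B2 = {u3, u5, v3, v4, v6}
  B3 = {u2, v2}
  B4 = {v0}
u0 ∈ B0, v0 ∈ B4 → different blocks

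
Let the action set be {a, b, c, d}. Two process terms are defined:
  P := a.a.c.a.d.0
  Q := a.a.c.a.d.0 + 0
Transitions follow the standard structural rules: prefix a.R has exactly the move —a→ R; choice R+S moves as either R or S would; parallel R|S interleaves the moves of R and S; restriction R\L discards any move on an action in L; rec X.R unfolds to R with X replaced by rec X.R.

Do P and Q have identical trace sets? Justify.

P's transition system — 6 states:
  u0 = a.a.c.a.d.0 ⊢ --a--▸ u1
  u1 = a.c.a.d.0 ⊢ --a--▸ u2
  u2 = c.a.d.0 ⊢ --c--▸ u3
  u3 = a.d.0 ⊢ --a--▸ u4
  u4 = d.0 ⊢ --d--▸ u5
  u5 = 0 ⊢ stopped
Q's transition system — 6 states:
  v0 = a.a.c.a.d.0 + 0 ⊢ --a--▸ v1
  v1 = a.c.a.d.0 ⊢ --a--▸ v2
  v2 = c.a.d.0 ⊢ --c--▸ v3
  v3 = a.d.0 ⊢ --a--▸ v4
  v4 = d.0 ⊢ --d--▸ v5
  v5 = 0 ⊢ stopped
Partition-refinement fixed point:
  B0 = {u0, v0}
  B1 = {u1, v1}
  B2 = {u2, v2}
  B3 = {u3, v3}
  B4 = {u4, v4}
  B5 = {u5, v5}
u0 ∈ B0, v0 ∈ B0 → same block
Bisimilar ⇒ trace-equivalent.

traces(P) = traces(Q)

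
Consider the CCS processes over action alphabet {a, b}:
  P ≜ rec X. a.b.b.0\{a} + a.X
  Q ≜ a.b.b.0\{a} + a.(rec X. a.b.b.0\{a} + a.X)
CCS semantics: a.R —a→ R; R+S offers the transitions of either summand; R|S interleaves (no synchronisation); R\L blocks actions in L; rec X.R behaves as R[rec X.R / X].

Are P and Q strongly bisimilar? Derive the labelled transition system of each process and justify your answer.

P ~ Q

P's transition system — 4 states:
  m0 = rec X. a.b.b.0\{a} + a.X ⊢ --a--▸ m0, --a--▸ m1
  m1 = b.b.0\{a} ⊢ --b--▸ m2
  m2 = b.0\{a} ⊢ --b--▸ m3
  m3 = 0\{a} ⊢ deadlocked
Q's transition system — 5 states:
  n0 = a.b.b.0\{a} + a.(rec X. a.b.b.0\{a} + a.X) ⊢ --a--▸ n1, --a--▸ n2
  n1 = b.b.0\{a} ⊢ --b--▸ n3
  n2 = rec X. a.b.b.0\{a} + a.X ⊢ --a--▸ n1, --a--▸ n2
  n3 = b.0\{a} ⊢ --b--▸ n4
  n4 = 0\{a} ⊢ deadlocked
Bisimilarity quotient blocks:
  B0 = {m0, n0, n2}
  B1 = {m1, n1}
  B2 = {m2, n3}
  B3 = {m3, n4}
m0 ∈ B0, n0 ∈ B0 → same block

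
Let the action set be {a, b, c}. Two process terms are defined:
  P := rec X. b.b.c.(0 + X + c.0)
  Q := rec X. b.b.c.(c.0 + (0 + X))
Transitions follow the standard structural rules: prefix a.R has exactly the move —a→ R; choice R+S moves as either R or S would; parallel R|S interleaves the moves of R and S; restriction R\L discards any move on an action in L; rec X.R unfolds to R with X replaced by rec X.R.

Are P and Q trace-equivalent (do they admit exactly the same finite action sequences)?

trace-equivalent

Reachable graph of P (5 states):
  m0 = rec X. b.b.c.(0 + X + c.0) has moves =b=> m1
  m1 = b.c.(0 + (rec X. b.b.c.(0 + X + c.0)) + c.0) has moves =b=> m2
  m2 = c.(0 + (rec X. b.b.c.(0 + X + c.0)) + c.0) has moves =c=> m3
  m3 = 0 + (rec X. b.b.c.(0 + X + c.0)) + c.0 has moves =b=> m1, =c=> m4
  m4 = 0 has moves ·
Reachable graph of Q (5 states):
  n0 = rec X. b.b.c.(c.0 + (0 + X)) has moves =b=> n1
  n1 = b.c.(c.0 + (0 + (rec X. b.b.c.(c.0 + (0 + X))))) has moves =b=> n2
  n2 = c.(c.0 + (0 + (rec X. b.b.c.(c.0 + (0 + X))))) has moves =c=> n3
  n3 = c.0 + (0 + (rec X. b.b.c.(c.0 + (0 + X)))) has moves =b=> n1, =c=> n4
  n4 = 0 has moves ·
Partition-refinement fixed point:
  B0 = {m0, n0}
  B1 = {m1, n1}
  B2 = {m2, n2}
  B3 = {m3, n3}
  B4 = {m4, n4}
m0 ∈ B0, n0 ∈ B0 → same block
Bisimilar ⇒ trace-equivalent.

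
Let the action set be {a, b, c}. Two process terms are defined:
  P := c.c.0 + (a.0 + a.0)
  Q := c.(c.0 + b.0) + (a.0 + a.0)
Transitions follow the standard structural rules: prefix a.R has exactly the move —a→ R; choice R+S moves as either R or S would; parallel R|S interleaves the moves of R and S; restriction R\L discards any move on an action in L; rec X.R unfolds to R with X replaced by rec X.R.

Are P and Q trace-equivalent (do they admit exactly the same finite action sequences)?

Reachable graph of P (3 states):
  s0 = c.c.0 + (a.0 + a.0) :: ··a··> s1, ··c··> s2
  s1 = 0 :: ∅
  s2 = c.0 :: ··c··> s1
Reachable graph of Q (3 states):
  t0 = c.(c.0 + b.0) + (a.0 + a.0) :: ··a··> t1, ··c··> t2
  t1 = 0 :: ∅
  t2 = c.0 + b.0 :: ··b··> t1, ··c··> t1
Trace ⟨cb⟩ through Q, begin at {t0}:
  [1] c ⇒ {t2}
  [2] b ⇒ {t1}
  ✓ Q
Trace ⟨cb⟩ through P, begin at {s0}:
  [1] c ⇒ {s2}
  [2] b ⇒ no successor for P

traces(P) ≠ traces(Q) — witness ⟨cb⟩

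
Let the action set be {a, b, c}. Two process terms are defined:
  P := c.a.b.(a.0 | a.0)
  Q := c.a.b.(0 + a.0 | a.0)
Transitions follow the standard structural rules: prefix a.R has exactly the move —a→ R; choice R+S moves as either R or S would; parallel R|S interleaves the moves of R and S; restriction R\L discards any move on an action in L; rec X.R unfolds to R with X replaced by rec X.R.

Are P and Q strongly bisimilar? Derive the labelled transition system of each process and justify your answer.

P's transition system — 7 states:
  m0 = c.a.b.(a.0 | a.0) :: -c-> m1
  m1 = a.b.(a.0 | a.0) :: -a-> m2
  m2 = b.(a.0 | a.0) :: -b-> m3
  m3 = a.0 | a.0 :: -a-> m4, -a-> m5
  m4 = 0 | a.0 :: -a-> m6
  m5 = a.0 | 0 :: -a-> m6
  m6 = 0 | 0 :: (no moves)
Q's transition system — 7 states:
  n0 = c.a.b.(0 + a.0 | a.0) :: -c-> n1
  n1 = a.b.(0 + a.0 | a.0) :: -a-> n2
  n2 = b.(0 + a.0 | a.0) :: -b-> n3
  n3 = 0 + a.0 | a.0 :: -a-> n4, -a-> n5
  n4 = 0 | a.0 :: -a-> n6
  n5 = a.0 | 0 :: -a-> n6
  n6 = 0 | 0 :: (no moves)
Bisimilarity quotient blocks:
  B0 = {m0, n0}
  B1 = {m1, n1}
  B2 = {m2, n2}
  B3 = {m3, n3}
  B4 = {m4, m5, n4, n5}
  B5 = {m6, n6}
m0 ∈ B0, n0 ∈ B0 → same block

bisimilar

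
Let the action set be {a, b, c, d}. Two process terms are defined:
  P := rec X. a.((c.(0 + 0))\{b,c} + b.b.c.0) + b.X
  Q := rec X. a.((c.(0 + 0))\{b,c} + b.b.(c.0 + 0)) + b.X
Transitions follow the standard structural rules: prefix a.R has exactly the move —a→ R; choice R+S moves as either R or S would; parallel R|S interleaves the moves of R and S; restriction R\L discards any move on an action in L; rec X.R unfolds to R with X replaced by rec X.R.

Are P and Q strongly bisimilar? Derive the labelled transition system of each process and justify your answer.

Reachable graph of P (5 states):
  p0 = rec X. a.((c.(0 + 0))\{b,c} + b.b.c.0) + b.X has moves ··a··> p1, ··b··> p0
  p1 = (c.(0 + 0))\{b,c} + b.b.c.0 has moves ··b··> p2
  p2 = b.c.0 has moves ··b··> p3
  p3 = c.0 has moves ··c··> p4
  p4 = 0 has moves deadlocked
Reachable graph of Q (5 states):
  q0 = rec X. a.((c.(0 + 0))\{b,c} + b.b.(c.0 + 0)) + b.X has moves ··a··> q1, ··b··> q0
  q1 = (c.(0 + 0))\{b,c} + b.b.(c.0 + 0) has moves ··b··> q2
  q2 = b.(c.0 + 0) has moves ··b··> q3
  q3 = c.0 + 0 has moves ··c··> q4
  q4 = 0 has moves deadlocked
Partition-refinement fixed point:
  B0 = {p0, q0}
  B1 = {p1, q1}
  B2 = {p2, q2}
  B3 = {p3, q3}
  B4 = {p4, q4}
p0 ∈ B0, q0 ∈ B0 → same block

YES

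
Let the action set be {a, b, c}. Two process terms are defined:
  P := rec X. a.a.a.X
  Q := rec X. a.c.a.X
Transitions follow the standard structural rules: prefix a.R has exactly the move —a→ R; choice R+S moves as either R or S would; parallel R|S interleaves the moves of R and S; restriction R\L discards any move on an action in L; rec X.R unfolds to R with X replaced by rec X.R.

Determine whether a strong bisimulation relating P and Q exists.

Reachable graph of P (3 states):
  p0 = rec X. a.a.a.X → --a--▸ p1
  p1 = a.a.(rec X. a.a.a.X) → --a--▸ p2
  p2 = a.(rec X. a.a.a.X) → --a--▸ p0
Reachable graph of Q (3 states):
  q0 = rec X. a.c.a.X → --a--▸ q1
  q1 = c.a.(rec X. a.c.a.X) → --c--▸ q2
  q2 = a.(rec X. a.c.a.X) → --a--▸ q0
Partition-refinement fixed point:
  B0 = {p0, p1, p2}
  B1 = {q0}
  B2 = {q1}
  B3 = {q2}
p0 ∈ B0, q0 ∈ B1 → different blocks

NO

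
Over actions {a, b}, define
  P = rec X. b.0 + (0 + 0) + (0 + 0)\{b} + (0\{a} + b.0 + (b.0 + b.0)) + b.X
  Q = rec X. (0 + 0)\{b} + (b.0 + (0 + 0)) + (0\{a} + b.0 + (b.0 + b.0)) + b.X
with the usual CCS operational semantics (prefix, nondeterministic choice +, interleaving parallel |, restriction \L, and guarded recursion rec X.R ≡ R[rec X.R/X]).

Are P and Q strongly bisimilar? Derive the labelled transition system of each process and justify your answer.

YES

Reachable graph of P (2 states):
  s0 = rec X. b.0 + (0 + 0) + (0 + 0)\{b} + (0\{a} + b.0 + (b.0 + b.0)) + b.X has moves ··b··> s0, ··b··> s1
  s1 = 0 has moves (no moves)
Reachable graph of Q (2 states):
  t0 = rec X. (0 + 0)\{b} + (b.0 + (0 + 0)) + (0\{a} + b.0 + (b.0 + b.0)) + b.X has moves ··b··> t0, ··b··> t1
  t1 = 0 has moves (no moves)
Coarsest stable partition (strong bisimilarity classes):
  B0 = {s0, t0}
  B1 = {s1, t1}
s0 ∈ B0, t0 ∈ B0 → same block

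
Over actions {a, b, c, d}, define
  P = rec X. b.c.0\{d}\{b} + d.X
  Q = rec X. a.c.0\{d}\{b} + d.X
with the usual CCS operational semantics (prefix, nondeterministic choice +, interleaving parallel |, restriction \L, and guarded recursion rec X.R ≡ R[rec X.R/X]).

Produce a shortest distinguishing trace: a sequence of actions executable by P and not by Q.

b

LTS(P): 3 reachable states
  s0 = rec X. b.c.0\{d}\{b} + d.X has moves —b→ s1, —d→ s0
  s1 = c.0\{d}\{b} has moves —c→ s2
  s2 = 0\{d}\{b} has moves (no moves)
LTS(Q): 3 reachable states
  t0 = rec X. a.c.0\{d}\{b} + d.X has moves —a→ t1, —d→ t0
  t1 = c.0\{d}\{b} has moves —c→ t2
  t2 = 0\{d}\{b} has moves (no moves)
Run σ = ⟨b⟩ on P: start {s0}
  after b @ step 1: {s1}
  — P admits the full trace.
Run σ = ⟨b⟩ on Q: start {t0}
  after b @ step 1: no successor for Q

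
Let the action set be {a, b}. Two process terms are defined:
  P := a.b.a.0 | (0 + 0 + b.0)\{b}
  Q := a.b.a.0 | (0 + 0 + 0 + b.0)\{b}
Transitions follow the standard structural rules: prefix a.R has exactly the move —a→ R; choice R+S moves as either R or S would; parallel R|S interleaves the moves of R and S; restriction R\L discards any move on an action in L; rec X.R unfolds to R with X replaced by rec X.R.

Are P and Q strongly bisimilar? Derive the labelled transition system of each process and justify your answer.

Reachable graph of P (4 states):
  s0 = a.b.a.0 | (0 + 0 + b.0)\{b} ⊢ --a--▸ s1
  s1 = b.a.0 | (0 + 0 + b.0)\{b} ⊢ --b--▸ s2
  s2 = a.0 | (0 + 0 + b.0)\{b} ⊢ --a--▸ s3
  s3 = 0 | (0 + 0 + b.0)\{b} ⊢ stopped
Reachable graph of Q (4 states):
  t0 = a.b.a.0 | (0 + 0 + 0 + b.0)\{b} ⊢ --a--▸ t1
  t1 = b.a.0 | (0 + 0 + 0 + b.0)\{b} ⊢ --b--▸ t2
  t2 = a.0 | (0 + 0 + 0 + b.0)\{b} ⊢ --a--▸ t3
  t3 = 0 | (0 + 0 + 0 + b.0)\{b} ⊢ stopped
Bisimilarity quotient blocks:
  B0 = {s0, t0}
  B1 = {s1, t1}
  B2 = {s2, t2}
  B3 = {s3, t3}
s0 ∈ B0, t0 ∈ B0 → same block

P ~ Q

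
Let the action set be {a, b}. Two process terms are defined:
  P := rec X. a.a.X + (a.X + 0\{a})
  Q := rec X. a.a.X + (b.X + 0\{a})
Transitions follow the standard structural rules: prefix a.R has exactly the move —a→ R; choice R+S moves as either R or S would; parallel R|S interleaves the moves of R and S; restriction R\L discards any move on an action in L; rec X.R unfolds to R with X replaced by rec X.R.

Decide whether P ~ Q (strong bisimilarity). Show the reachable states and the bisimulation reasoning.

P ≁ Q

P's transition system — 2 states:
  u0 = rec X. a.a.X + (a.X + 0\{a}) → —a→ u0, —a→ u1
  u1 = a.(rec X. a.a.X + (a.X + 0\{a})) → —a→ u0
Q's transition system — 2 states:
  v0 = rec X. a.a.X + (b.X + 0\{a}) → —a→ v1, —b→ v0
  v1 = a.(rec X. a.a.X + (b.X + 0\{a})) → —a→ v0
Bisimilarity quotient blocks:
  B0 = {u0, u1}
  B1 = {v0}
  B2 = {v1}
u0 ∈ B0, v0 ∈ B1 → different blocks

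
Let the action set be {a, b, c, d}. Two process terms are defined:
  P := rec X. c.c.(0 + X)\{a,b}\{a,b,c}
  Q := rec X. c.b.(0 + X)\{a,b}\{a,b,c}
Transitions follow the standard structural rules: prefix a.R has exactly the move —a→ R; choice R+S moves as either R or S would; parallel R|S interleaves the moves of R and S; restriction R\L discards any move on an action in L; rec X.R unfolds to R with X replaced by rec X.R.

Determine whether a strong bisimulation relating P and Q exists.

NO

Reachable graph of P (3 states):
  p0 = rec X. c.c.(0 + X)\{a,b}\{a,b,c} | —c→ p1
  p1 = c.(0 + (rec X. c.c.(0 + X)\{a,b}\{a,b,c}))\{a,b}\{a,b,c} | —c→ p2
  p2 = (0 + (rec X. c.c.(0 + X)\{a,b}\{a,b,c}))\{a,b}\{a,b,c} | deadlocked
Reachable graph of Q (3 states):
  q0 = rec X. c.b.(0 + X)\{a,b}\{a,b,c} | —c→ q1
  q1 = b.(0 + (rec X. c.b.(0 + X)\{a,b}\{a,b,c}))\{a,b}\{a,b,c} | —b→ q2
  q2 = (0 + (rec X. c.b.(0 + X)\{a,b}\{a,b,c}))\{a,b}\{a,b,c} | deadlocked
Bisimilarity quotient blocks:
  B0 = {p0}
  B1 = {p1}
  B2 = {p2, q2}
  B3 = {q0}
  B4 = {q1}
p0 ∈ B0, q0 ∈ B3 → different blocks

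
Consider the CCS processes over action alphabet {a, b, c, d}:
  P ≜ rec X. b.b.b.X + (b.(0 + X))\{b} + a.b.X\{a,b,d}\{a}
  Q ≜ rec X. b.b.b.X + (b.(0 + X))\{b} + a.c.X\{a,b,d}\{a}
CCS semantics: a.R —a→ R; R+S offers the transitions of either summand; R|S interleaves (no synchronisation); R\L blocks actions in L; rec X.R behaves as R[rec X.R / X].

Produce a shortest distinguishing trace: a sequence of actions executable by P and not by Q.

LTS(P): 5 reachable states
  p0 = rec X. b.b.b.X + (b.(0 + X))\{b} + a.b.X\{a,b,d}\{a} | -a-> p1, -b-> p2
  p1 = b.(rec X. b.b.b.X + (b.(0 + X))\{b} + a.b.X\{a,b,d}\{a})\{a,b,d}\{a} | -b-> p3
  p2 = b.b.(rec X. b.b.b.X + (b.(0 + X))\{b} + a.b.X\{a,b,d}\{a}) | -b-> p4
  p3 = (rec X. b.b.b.X + (b.(0 + X))\{b} + a.b.X\{a,b,d}\{a})\{a,b,d}\{a} | ∅
  p4 = b.(rec X. b.b.b.X + (b.(0 + X))\{b} + a.b.X\{a,b,d}\{a}) | -b-> p0
LTS(Q): 5 reachable states
  q0 = rec X. b.b.b.X + (b.(0 + X))\{b} + a.c.X\{a,b,d}\{a} | -a-> q1, -b-> q2
  q1 = c.(rec X. b.b.b.X + (b.(0 + X))\{b} + a.c.X\{a,b,d}\{a})\{a,b,d}\{a} | -c-> q3
  q2 = b.b.(rec X. b.b.b.X + (b.(0 + X))\{b} + a.c.X\{a,b,d}\{a}) | -b-> q4
  q3 = (rec X. b.b.b.X + (b.(0 + X))\{b} + a.c.X\{a,b,d}\{a})\{a,b,d}\{a} | ∅
  q4 = b.(rec X. b.b.b.X + (b.(0 + X))\{b} + a.c.X\{a,b,d}\{a}) | -b-> q0
Run σ = ⟨ab⟩ on P: start {p0}
  step 1 (a): {p1}
  step 2 (b): {p3}
  ✓ P
Run σ = ⟨ab⟩ on Q: start {q0}
  step 1 (a): {q1}
  step 2 (b): ∅ (Q stuck)

ab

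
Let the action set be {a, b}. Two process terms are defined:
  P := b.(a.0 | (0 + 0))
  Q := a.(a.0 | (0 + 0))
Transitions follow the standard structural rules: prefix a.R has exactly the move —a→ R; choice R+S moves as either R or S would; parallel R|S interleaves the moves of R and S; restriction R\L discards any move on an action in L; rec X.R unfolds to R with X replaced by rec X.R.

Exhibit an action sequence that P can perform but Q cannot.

Reachable graph of P (3 states):
  s0 = b.(a.0 | (0 + 0)) ⊢ ··b··> s1
  s1 = a.0 | (0 + 0) ⊢ ··a··> s2
  s2 = 0 | (0 + 0) ⊢ (no moves)
Reachable graph of Q (3 states):
  t0 = a.(a.0 | (0 + 0)) ⊢ ··a··> t1
  t1 = a.0 | (0 + 0) ⊢ ··a··> t2
  t2 = 0 | (0 + 0) ⊢ (no moves)
Executing b from P (initial set {s0}):
  step 1 (b): {s1}
  ✓ P
Executing b from Q (initial set {t0}):
  step 1 (b): no successor for Q

b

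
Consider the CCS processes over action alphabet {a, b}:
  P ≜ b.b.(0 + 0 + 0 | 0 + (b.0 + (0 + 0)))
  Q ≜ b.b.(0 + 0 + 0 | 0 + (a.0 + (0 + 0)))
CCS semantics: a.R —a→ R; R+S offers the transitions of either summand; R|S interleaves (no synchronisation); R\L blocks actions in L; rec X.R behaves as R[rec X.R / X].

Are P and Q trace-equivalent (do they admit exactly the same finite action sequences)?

LTS(P): 4 reachable states
  s0 = b.b.(0 + 0 + 0 | 0 + (b.0 + (0 + 0))) :: ··b··> s1
  s1 = b.(0 + 0 + 0 | 0 + (b.0 + (0 + 0))) :: ··b··> s2
  s2 = 0 + 0 + 0 | 0 + (b.0 + (0 + 0)) :: ··b··> s3
  s3 = 0 :: ∅
LTS(Q): 4 reachable states
  t0 = b.b.(0 + 0 + 0 | 0 + (a.0 + (0 + 0))) :: ··b··> t1
  t1 = b.(0 + 0 + 0 | 0 + (a.0 + (0 + 0))) :: ··b··> t2
  t2 = 0 + 0 + 0 | 0 + (a.0 + (0 + 0)) :: ··a··> t3
  t3 = 0 :: ∅
Trace ⟨bbb⟩ through P, begin at {s0}:
  [1] b ⇒ {s1}
  [2] b ⇒ {s2}
  [3] b ⇒ {s3}
  P completes σ.
Trace ⟨bbb⟩ through Q, begin at {t0}:
  [1] b ⇒ {t1}
  [2] b ⇒ {t2}
  [3] b ⇒ ∅  — Q cannot continue

NO — witness ⟨bbb⟩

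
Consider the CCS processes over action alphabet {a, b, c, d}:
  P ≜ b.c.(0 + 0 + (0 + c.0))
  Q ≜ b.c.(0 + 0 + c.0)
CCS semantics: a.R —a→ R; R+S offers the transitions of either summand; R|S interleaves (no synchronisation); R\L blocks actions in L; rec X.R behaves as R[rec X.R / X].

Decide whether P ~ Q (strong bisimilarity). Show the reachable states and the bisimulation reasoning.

P ~ Q

LTS(P): 4 reachable states
  u0 = b.c.(0 + 0 + (0 + c.0)) | ··b··> u1
  u1 = c.(0 + 0 + (0 + c.0)) | ··c··> u2
  u2 = 0 + 0 + (0 + c.0) | ··c··> u3
  u3 = 0 | stopped
LTS(Q): 4 reachable states
  v0 = b.c.(0 + 0 + c.0) | ··b··> v1
  v1 = c.(0 + 0 + c.0) | ··c··> v2
  v2 = 0 + 0 + c.0 | ··c··> v3
  v3 = 0 | stopped
Partition-refinement fixed point:
  B0 = {u0, v0}
  B1 = {u1, v1}
  B2 = {u2, v2}
  B3 = {u3, v3}
u0 ∈ B0, v0 ∈ B0 → same block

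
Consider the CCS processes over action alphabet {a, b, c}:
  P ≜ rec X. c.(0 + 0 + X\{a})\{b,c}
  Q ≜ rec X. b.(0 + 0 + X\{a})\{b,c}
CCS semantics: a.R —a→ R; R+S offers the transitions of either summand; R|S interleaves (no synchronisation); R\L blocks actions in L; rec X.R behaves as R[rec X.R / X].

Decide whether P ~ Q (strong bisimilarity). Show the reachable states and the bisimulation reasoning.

not bisimilar

LTS(P): 2 reachable states
  u0 = rec X. c.(0 + 0 + X\{a})\{b,c} :: --c--▸ u1
  u1 = (0 + 0 + (rec X. c.(0 + 0 + X\{a})\{b,c})\{a})\{b,c} :: stopped
LTS(Q): 2 reachable states
  v0 = rec X. b.(0 + 0 + X\{a})\{b,c} :: --b--▸ v1
  v1 = (0 + 0 + (rec X. b.(0 + 0 + X\{a})\{b,c})\{a})\{b,c} :: stopped
Partition-refinement fixed point:
  B0 = {u0}
  B1 = {u1, v1}
  B2 = {v0}
u0 ∈ B0, v0 ∈ B2 → different blocks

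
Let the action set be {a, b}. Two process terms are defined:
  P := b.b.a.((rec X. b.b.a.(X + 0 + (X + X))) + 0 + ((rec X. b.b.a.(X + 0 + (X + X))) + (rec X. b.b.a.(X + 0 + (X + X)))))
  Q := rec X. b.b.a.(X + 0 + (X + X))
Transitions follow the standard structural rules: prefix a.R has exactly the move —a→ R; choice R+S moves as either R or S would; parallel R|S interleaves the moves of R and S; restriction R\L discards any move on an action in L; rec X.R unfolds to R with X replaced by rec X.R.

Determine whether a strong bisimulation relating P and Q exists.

bisimilar

Reachable graph of P (4 states):
  p0 = b.b.a.((rec X. b.b.a.(X + 0 + (X + X))) + 0 + ((rec X. b.b.a.(X + 0 + (X + X))) + (rec X. b.b.a.(X + 0 + (X + X))))) ⊢ -b-> p1
  p1 = b.a.((rec X. b.b.a.(X + 0 + (X + X))) + 0 + ((rec X. b.b.a.(X + 0 + (X + X))) + (rec X. b.b.a.(X + 0 + (X + X))))) ⊢ -b-> p2
  p2 = a.((rec X. b.b.a.(X + 0 + (X + X))) + 0 + ((rec X. b.b.a.(X + 0 + (X + X))) + (rec X. b.b.a.(X + 0 + (X + X))))) ⊢ -a-> p3
  p3 = (rec X. b.b.a.(X + 0 + (X + X))) + 0 + ((rec X. b.b.a.(X + 0 + (X + X))) + (rec X. b.b.a.(X + 0 + (X + X)))) ⊢ -b-> p1
Reachable graph of Q (4 states):
  q0 = rec X. b.b.a.(X + 0 + (X + X)) ⊢ -b-> q1
  q1 = b.a.((rec X. b.b.a.(X + 0 + (X + X))) + 0 + ((rec X. b.b.a.(X + 0 + (X + X))) + (rec X. b.b.a.(X + 0 + (X + X))))) ⊢ -b-> q2
  q2 = a.((rec X. b.b.a.(X + 0 + (X + X))) + 0 + ((rec X. b.b.a.(X + 0 + (X + X))) + (rec X. b.b.a.(X + 0 + (X + X))))) ⊢ -a-> q3
  q3 = (rec X. b.b.a.(X + 0 + (X + X))) + 0 + ((rec X. b.b.a.(X + 0 + (X + X))) + (rec X. b.b.a.(X + 0 + (X + X)))) ⊢ -b-> q1
Bisimilarity quotient blocks:
  B0 = {p0, p3, q0, q3}
  B1 = {p1, q1}
  B2 = {p2, q2}
p0 ∈ B0, q0 ∈ B0 → same block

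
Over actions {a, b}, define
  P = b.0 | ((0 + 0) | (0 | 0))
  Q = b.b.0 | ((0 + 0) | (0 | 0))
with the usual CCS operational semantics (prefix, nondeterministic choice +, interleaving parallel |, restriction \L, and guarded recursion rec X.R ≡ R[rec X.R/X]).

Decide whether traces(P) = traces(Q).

trace-distinct — witness ⟨bb⟩

P's transition system — 2 states:
  m0 = b.0 | ((0 + 0) | (0 | 0)) ⊢ =b=> m1
  m1 = 0 | ((0 + 0) | (0 | 0)) ⊢ (no moves)
Q's transition system — 3 states:
  n0 = b.b.0 | ((0 + 0) | (0 | 0)) ⊢ =b=> n1
  n1 = b.0 | ((0 + 0) | (0 | 0)) ⊢ =b=> n2
  n2 = 0 | ((0 + 0) | (0 | 0)) ⊢ (no moves)
Executing bb from Q (initial set {n0}):
  after b @ step 1: {n1}
  after b @ step 2: {n2}
  ✓ Q
Executing bb from P (initial set {m0}):
  after b @ step 1: {m1}
  after b @ step 2: ∅  — P cannot continue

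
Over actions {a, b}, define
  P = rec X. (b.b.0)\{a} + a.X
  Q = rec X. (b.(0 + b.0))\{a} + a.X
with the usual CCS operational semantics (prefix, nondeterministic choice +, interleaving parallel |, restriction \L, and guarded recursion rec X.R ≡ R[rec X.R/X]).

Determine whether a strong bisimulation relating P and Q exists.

LTS(P): 3 reachable states
  p0 = rec X. (b.b.0)\{a} + a.X → —a→ p0, —b→ p1
  p1 = (b.0)\{a} → —b→ p2
  p2 = 0\{a} → deadlocked
LTS(Q): 3 reachable states
  q0 = rec X. (b.(0 + b.0))\{a} + a.X → —a→ q0, —b→ q1
  q1 = (0 + b.0)\{a} → —b→ q2
  q2 = 0\{a} → deadlocked
Coarsest stable partition (strong bisimilarity classes):
  B0 = {p0, q0}
  B1 = {p1, q1}
  B2 = {p2, q2}
p0 ∈ B0, q0 ∈ B0 → same block

P ~ Q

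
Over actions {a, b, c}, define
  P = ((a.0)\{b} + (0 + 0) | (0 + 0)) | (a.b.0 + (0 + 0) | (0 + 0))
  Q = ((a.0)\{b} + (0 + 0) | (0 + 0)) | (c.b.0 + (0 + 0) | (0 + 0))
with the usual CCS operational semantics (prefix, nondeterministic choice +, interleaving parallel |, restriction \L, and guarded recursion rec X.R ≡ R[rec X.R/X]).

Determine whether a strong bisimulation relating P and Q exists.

NO

LTS(P): 6 reachable states
  m0 = ((a.0)\{b} + (0 + 0) | (0 + 0)) | (a.b.0 + (0 + 0) | (0 + 0)) → —a→ m1, —a→ m2
  m1 = ((a.0)\{b} + (0 + 0) | (0 + 0)) | b.0 → —a→ m3, —b→ m4
  m2 = 0\{b} | (a.b.0 + (0 + 0) | (0 + 0)) → —a→ m3
  m3 = 0\{b} | b.0 → —b→ m5
  m4 = ((a.0)\{b} + (0 + 0) | (0 + 0)) | 0 → —a→ m5
  m5 = 0\{b} | 0 → deadlocked
LTS(Q): 6 reachable states
  n0 = ((a.0)\{b} + (0 + 0) | (0 + 0)) | (c.b.0 + (0 + 0) | (0 + 0)) → —a→ n1, —c→ n2
  n1 = 0\{b} | (c.b.0 + (0 + 0) | (0 + 0)) → —c→ n3
  n2 = ((a.0)\{b} + (0 + 0) | (0 + 0)) | b.0 → —a→ n3, —b→ n4
  n3 = 0\{b} | b.0 → —b→ n5
  n4 = ((a.0)\{b} + (0 + 0) | (0 + 0)) | 0 → —a→ n5
  n5 = 0\{b} | 0 → deadlocked
Partition-refinement fixed point:
  B0 = {m0}
  B1 = {m1, n2}
  B2 = {m4, n4}
  B3 = {m5, n5}
  B4 = {m3, n3}
  B5 = {m2}
  B6 = {n0}
  B7 = {n1}
m0 ∈ B0, n0 ∈ B6 → different blocks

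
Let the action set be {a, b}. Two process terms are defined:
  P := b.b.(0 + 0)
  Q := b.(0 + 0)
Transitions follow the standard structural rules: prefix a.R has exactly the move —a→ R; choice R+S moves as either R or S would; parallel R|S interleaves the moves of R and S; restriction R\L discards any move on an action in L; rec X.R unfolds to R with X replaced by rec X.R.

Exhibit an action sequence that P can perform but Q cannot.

bb

P's transition system — 3 states:
  u0 = b.b.(0 + 0) → —b→ u1
  u1 = b.(0 + 0) → —b→ u2
  u2 = 0 + 0 → ∅
Q's transition system — 2 states:
  v0 = b.(0 + 0) → —b→ v1
  v1 = 0 + 0 → ∅
Executing bb from P (initial set {u0}):
  step 1 (b): {u1}
  step 2 (b): {u2}
  P completes σ.
Executing bb from Q (initial set {v0}):
  step 1 (b): {v1}
  step 2 (b): ∅ (Q stuck)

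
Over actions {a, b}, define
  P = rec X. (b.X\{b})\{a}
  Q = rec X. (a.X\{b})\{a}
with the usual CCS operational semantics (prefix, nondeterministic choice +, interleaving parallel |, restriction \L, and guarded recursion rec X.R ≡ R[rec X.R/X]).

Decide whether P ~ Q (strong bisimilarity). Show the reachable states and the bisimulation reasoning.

NO

P's transition system — 2 states:
  u0 = rec X. (b.X\{b})\{a} → ··b··> u1
  u1 = (rec X. (b.X\{b})\{a})\{b}\{a} → stopped
Q's transition system — 1 states:
  v0 = rec X. (a.X\{b})\{a} → stopped
Partition-refinement fixed point:
  B0 = {u0}
  B1 = {u1, v0}
u0 ∈ B0, v0 ∈ B1 → different blocks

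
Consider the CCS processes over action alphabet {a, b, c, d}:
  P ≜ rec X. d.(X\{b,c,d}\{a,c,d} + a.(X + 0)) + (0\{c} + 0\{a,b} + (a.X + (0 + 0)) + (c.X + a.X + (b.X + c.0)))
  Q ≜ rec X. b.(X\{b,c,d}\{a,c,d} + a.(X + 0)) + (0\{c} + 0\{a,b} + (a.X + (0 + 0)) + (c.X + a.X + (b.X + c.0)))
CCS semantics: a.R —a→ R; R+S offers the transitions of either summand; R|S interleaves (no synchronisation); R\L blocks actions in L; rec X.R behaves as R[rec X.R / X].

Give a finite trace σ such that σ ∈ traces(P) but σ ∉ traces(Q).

LTS(P): 4 reachable states
  s0 = rec X. d.(X\{b,c,d}\{a,c,d} + a.(X + 0)) + (0\{c} + 0\{a,b} + (a.X + (0 + 0)) + (c.X + a.X + (b.X + c.0))) :: ··a··> s0, ··b··> s0, ··c··> s0, ··c··> s1, ··d··> s2
  s1 = 0 :: deadlocked
  s2 = (rec X. d.(X\{b,c,d}\{a,c,d} + a.(X + 0)) + (0\{c} + 0\{a,b} + (a.X + (0 + 0)) + (c.X + a.X + (b.X + c.0))))\{b,c,d}\{a,c,d} + a.((rec X. d.(X\{b,c,d}\{a,c,d} + a.(X + 0)) + (0\{c} + 0\{a,b} + (a.X + (0 + 0)) + (c.X + a.X + (b.X + c.0)))) + 0) :: ··a··> s3
  s3 = (rec X. d.(X\{b,c,d}\{a,c,d} + a.(X + 0)) + (0\{c} + 0\{a,b} + (a.X + (0 + 0)) + (c.X + a.X + (b.X + c.0)))) + 0 :: ··a··> s0, ··b··> s0, ··c··> s0, ··c··> s1, ··d··> s2
LTS(Q): 4 reachable states
  t0 = rec X. b.(X\{b,c,d}\{a,c,d} + a.(X + 0)) + (0\{c} + 0\{a,b} + (a.X + (0 + 0)) + (c.X + a.X + (b.X + c.0))) :: ··a··> t0, ··b··> t0, ··b··> t1, ··c··> t0, ··c··> t2
  t1 = (rec X. b.(X\{b,c,d}\{a,c,d} + a.(X + 0)) + (0\{c} + 0\{a,b} + (a.X + (0 + 0)) + (c.X + a.X + (b.X + c.0))))\{b,c,d}\{a,c,d} + a.((rec X. b.(X\{b,c,d}\{a,c,d} + a.(X + 0)) + (0\{c} + 0\{a,b} + (a.X + (0 + 0)) + (c.X + a.X + (b.X + c.0)))) + 0) :: ··a··> t3
  t2 = 0 :: deadlocked
  t3 = (rec X. b.(X\{b,c,d}\{a,c,d} + a.(X + 0)) + (0\{c} + 0\{a,b} + (a.X + (0 + 0)) + (c.X + a.X + (b.X + c.0)))) + 0 :: ··a··> t0, ··b··> t0, ··b··> t1, ··c··> t0, ··c··> t2
Executing d from P (initial set {s0}):
  [1] d ⇒ {s2}
  P completes σ.
Executing d from Q (initial set {t0}):
  [1] d ⇒ ∅ (Q stuck)

d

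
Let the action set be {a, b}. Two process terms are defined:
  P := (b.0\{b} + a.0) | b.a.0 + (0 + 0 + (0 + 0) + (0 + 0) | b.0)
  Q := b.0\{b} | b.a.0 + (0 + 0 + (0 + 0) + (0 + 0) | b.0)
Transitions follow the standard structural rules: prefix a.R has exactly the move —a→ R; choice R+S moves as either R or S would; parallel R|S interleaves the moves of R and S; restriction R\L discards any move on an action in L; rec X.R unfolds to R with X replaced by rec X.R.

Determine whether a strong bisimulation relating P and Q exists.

not bisimilar

P's transition system — 10 states:
  u0 = (b.0\{b} + a.0) | b.a.0 + (0 + 0 + (0 + 0) + (0 + 0) | b.0) :: —a→ u1, —b→ u2, —b→ u3, —b→ u4
  u1 = 0 | b.a.0 :: —b→ u5
  u2 = (0 + 0) | 0 :: deadlocked
  u3 = (b.0\{b} + a.0) | a.0 :: —a→ u5, —a→ u6, —b→ u7
  u4 = 0\{b} | b.a.0 :: —b→ u7
  u5 = 0 | a.0 :: —a→ u8
  u6 = (b.0\{b} + a.0) | 0 :: —a→ u8, —b→ u9
  u7 = 0\{b} | a.0 :: —a→ u9
  u8 = 0 | 0 :: deadlocked
  u9 = 0\{b} | 0 :: deadlocked
Q's transition system — 7 states:
  v0 = b.0\{b} | b.a.0 + (0 + 0 + (0 + 0) + (0 + 0) | b.0) :: —b→ v1, —b→ v2, —b→ v3
  v1 = (0 + 0) | 0 :: deadlocked
  v2 = 0\{b} | b.a.0 :: —b→ v4
  v3 = b.0\{b} | a.0 :: —a→ v5, —b→ v4
  v4 = 0\{b} | a.0 :: —a→ v6
  v5 = b.0\{b} | 0 :: —b→ v6
  v6 = 0\{b} | 0 :: deadlocked
Coarsest stable partition (strong bisimilarity classes):
  B0 = {u0}
  B1 = {u1, u4, v2}
  B2 = {u5, u7, v4}
  B3 = {u2, u8, u9, v1, v6}
  B4 = {u3}
  B5 = {u6}
  B6 = {v0}
  B7 = {v3}
  B8 = {v5}
u0 ∈ B0, v0 ∈ B6 → different blocks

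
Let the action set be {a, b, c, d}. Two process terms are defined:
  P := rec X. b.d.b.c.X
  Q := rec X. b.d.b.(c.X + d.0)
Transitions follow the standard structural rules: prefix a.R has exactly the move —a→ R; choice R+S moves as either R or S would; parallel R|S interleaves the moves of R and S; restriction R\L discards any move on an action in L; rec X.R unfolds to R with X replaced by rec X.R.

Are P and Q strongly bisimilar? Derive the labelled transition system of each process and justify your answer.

NO

Reachable graph of P (4 states):
  u0 = rec X. b.d.b.c.X → -b-> u1
  u1 = d.b.c.(rec X. b.d.b.c.X) → -d-> u2
  u2 = b.c.(rec X. b.d.b.c.X) → -b-> u3
  u3 = c.(rec X. b.d.b.c.X) → -c-> u0
Reachable graph of Q (5 states):
  v0 = rec X. b.d.b.(c.X + d.0) → -b-> v1
  v1 = d.b.(c.(rec X. b.d.b.(c.X + d.0)) + d.0) → -d-> v2
  v2 = b.(c.(rec X. b.d.b.(c.X + d.0)) + d.0) → -b-> v3
  v3 = c.(rec X. b.d.b.(c.X + d.0)) + d.0 → -c-> v0, -d-> v4
  v4 = 0 → ∅
Coarsest stable partition (strong bisimilarity classes):
  B0 = {u0}
  B1 = {u1}
  B2 = {u2}
  B3 = {u3}
  B4 = {v0}
  B5 = {v1}
  B6 = {v2}
  B7 = {v3}
  B8 = {v4}
u0 ∈ B0, v0 ∈ B4 → different blocks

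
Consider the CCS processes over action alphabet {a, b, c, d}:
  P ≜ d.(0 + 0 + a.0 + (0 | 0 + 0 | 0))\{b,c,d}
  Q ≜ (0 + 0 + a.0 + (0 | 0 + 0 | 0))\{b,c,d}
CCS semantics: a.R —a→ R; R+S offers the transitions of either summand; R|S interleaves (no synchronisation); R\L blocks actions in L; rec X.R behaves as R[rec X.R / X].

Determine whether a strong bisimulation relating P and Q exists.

Reachable graph of P (3 states):
  s0 = d.(0 + 0 + a.0 + (0 | 0 + 0 | 0))\{b,c,d} :: =d=> s1
  s1 = (0 + 0 + a.0 + (0 | 0 + 0 | 0))\{b,c,d} :: =a=> s2
  s2 = 0\{b,c,d} :: ·
Reachable graph of Q (2 states):
  t0 = (0 + 0 + a.0 + (0 | 0 + 0 | 0))\{b,c,d} :: =a=> t1
  t1 = 0\{b,c,d} :: ·
Coarsest stable partition (strong bisimilarity classes):
  B0 = {s0}
  B1 = {s1, t0}
  B2 = {s2, t1}
s0 ∈ B0, t0 ∈ B1 → different blocks

P ≁ Q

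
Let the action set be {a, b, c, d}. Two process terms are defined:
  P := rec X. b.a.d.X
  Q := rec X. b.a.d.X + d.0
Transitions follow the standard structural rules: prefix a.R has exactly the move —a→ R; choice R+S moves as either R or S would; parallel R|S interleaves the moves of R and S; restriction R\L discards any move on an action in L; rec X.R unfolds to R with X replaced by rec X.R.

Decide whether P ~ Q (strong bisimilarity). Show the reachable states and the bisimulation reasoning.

P's transition system — 3 states:
  s0 = rec X. b.a.d.X :: —b→ s1
  s1 = a.d.(rec X. b.a.d.X) :: —a→ s2
  s2 = d.(rec X. b.a.d.X) :: —d→ s0
Q's transition system — 4 states:
  t0 = rec X. b.a.d.X + d.0 :: —b→ t1, —d→ t2
  t1 = a.d.(rec X. b.a.d.X + d.0) :: —a→ t3
  t2 = 0 :: (no moves)
  t3 = d.(rec X. b.a.d.X + d.0) :: —d→ t0
Coarsest stable partition (strong bisimilarity classes):
  B0 = {s0}
  B1 = {s1}
  B2 = {s2}
  B3 = {t0}
  B4 = {t2}
  B5 = {t1}
  B6 = {t3}
s0 ∈ B0, t0 ∈ B3 → different blocks

NO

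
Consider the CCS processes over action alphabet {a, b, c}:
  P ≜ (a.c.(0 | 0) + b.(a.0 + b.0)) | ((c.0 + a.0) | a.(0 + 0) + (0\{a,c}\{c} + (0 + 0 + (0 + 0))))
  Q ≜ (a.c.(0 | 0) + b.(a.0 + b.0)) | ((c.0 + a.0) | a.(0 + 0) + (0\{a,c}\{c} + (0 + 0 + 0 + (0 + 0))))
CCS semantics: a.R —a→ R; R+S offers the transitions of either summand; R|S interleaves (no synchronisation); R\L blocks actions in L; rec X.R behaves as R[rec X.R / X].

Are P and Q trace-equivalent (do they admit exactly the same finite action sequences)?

YES

LTS(P): 20 reachable states
  p0 = (a.c.(0 | 0) + b.(a.0 + b.0)) | ((c.0 + a.0) | a.(0 + 0) + (0\{a,c}\{c} + (0 + 0 + (0 + 0)))) ⊢ =a=> p1, =a=> p2, =a=> p3, =b=> p4, =c=> p2
  p1 = (a.c.(0 | 0) + b.(a.0 + b.0)) | ((c.0 + a.0) | (0 + 0)) ⊢ =a=> p5, =a=> p6, =b=> p7, =c=> p5
  p2 = (a.c.(0 | 0) + b.(a.0 + b.0)) | (0 | a.(0 + 0)) ⊢ =a=> p5, =a=> p8, =b=> p9
  p3 = c.(0 | 0) | ((c.0 + a.0) | a.(0 + 0) + (0\{a,c}\{c} + (0 + 0 + (0 + 0)))) ⊢ =a=> p6, =a=> p8, =c=> p10, =c=> p8
  p4 = (a.0 + b.0) | ((c.0 + a.0) | a.(0 + 0) + (0\{a,c}\{c} + (0 + 0 + (0 + 0)))) ⊢ =a=> p11, =a=> p7, =a=> p9, =b=> p11, =c=> p9
  p5 = (a.c.(0 | 0) + b.(a.0 + b.0)) | (0 | (0 + 0)) ⊢ =a=> p12, =b=> p13
  p6 = c.(0 | 0) | ((c.0 + a.0) | (0 + 0)) ⊢ =a=> p12, =c=> p12, =c=> p14
  p7 = (a.0 + b.0) | ((c.0 + a.0) | (0 + 0)) ⊢ =a=> p13, =a=> p15, =b=> p15, =c=> p13
  p8 = c.(0 | 0) | (0 | a.(0 + 0)) ⊢ =a=> p12, =c=> p16
  p9 = (a.0 + b.0) | (0 | a.(0 + 0)) ⊢ =a=> p13, =a=> p17, =b=> p17
  p10 = 0 | 0 | ((c.0 + a.0) | a.(0 + 0) + (0\{a,c}\{c} + (0 + 0 + (0 + 0)))) ⊢ =a=> p14, =a=> p16, =c=> p16
  p11 = 0 | ((c.0 + a.0) | a.(0 + 0) + (0\{a,c}\{c} + (0 + 0 + (0 + 0)))) ⊢ =a=> p15, =a=> p17, =c=> p17
  p12 = c.(0 | 0) | (0 | (0 + 0)) ⊢ =c=> p18
  p13 = (a.0 + b.0) | (0 | (0 + 0)) ⊢ =a=> p19, =b=> p19
  p14 = 0 | 0 | ((c.0 + a.0) | (0 + 0)) ⊢ =a=> p18, =c=> p18
  p15 = 0 | ((c.0 + a.0) | (0 + 0)) ⊢ =a=> p19, =c=> p19
  p16 = 0 | 0 | (0 | a.(0 + 0)) ⊢ =a=> p18
  p17 = 0 | (0 | a.(0 + 0)) ⊢ =a=> p19
  p18 = 0 | 0 | (0 | (0 + 0)) ⊢ (no moves)
  p19 = 0 | (0 | (0 + 0)) ⊢ (no moves)
LTS(Q): 20 reachable states
  q0 = (a.c.(0 | 0) + b.(a.0 + b.0)) | ((c.0 + a.0) | a.(0 + 0) + (0\{a,c}\{c} + (0 + 0 + 0 + (0 + 0)))) ⊢ =a=> q1, =a=> q2, =a=> q3, =b=> q4, =c=> q2
  q1 = (a.c.(0 | 0) + b.(a.0 + b.0)) | ((c.0 + a.0) | (0 + 0)) ⊢ =a=> q5, =a=> q6, =b=> q7, =c=> q5
  q2 = (a.c.(0 | 0) + b.(a.0 + b.0)) | (0 | a.(0 + 0)) ⊢ =a=> q5, =a=> q8, =b=> q9
  q3 = c.(0 | 0) | ((c.0 + a.0) | a.(0 + 0) + (0\{a,c}\{c} + (0 + 0 + 0 + (0 + 0)))) ⊢ =a=> q6, =a=> q8, =c=> q10, =c=> q8
  q4 = (a.0 + b.0) | ((c.0 + a.0) | a.(0 + 0) + (0\{a,c}\{c} + (0 + 0 + 0 + (0 + 0)))) ⊢ =a=> q11, =a=> q7, =a=> q9, =b=> q11, =c=> q9
  q5 = (a.c.(0 | 0) + b.(a.0 + b.0)) | (0 | (0 + 0)) ⊢ =a=> q12, =b=> q13
  q6 = c.(0 | 0) | ((c.0 + a.0) | (0 + 0)) ⊢ =a=> q12, =c=> q12, =c=> q14
  q7 = (a.0 + b.0) | ((c.0 + a.0) | (0 + 0)) ⊢ =a=> q13, =a=> q15, =b=> q15, =c=> q13
  q8 = c.(0 | 0) | (0 | a.(0 + 0)) ⊢ =a=> q12, =c=> q16
  q9 = (a.0 + b.0) | (0 | a.(0 + 0)) ⊢ =a=> q13, =a=> q17, =b=> q17
  q10 = 0 | 0 | ((c.0 + a.0) | a.(0 + 0) + (0\{a,c}\{c} + (0 + 0 + 0 + (0 + 0)))) ⊢ =a=> q14, =a=> q16, =c=> q16
  q11 = 0 | ((c.0 + a.0) | a.(0 + 0) + (0\{a,c}\{c} + (0 + 0 + 0 + (0 + 0)))) ⊢ =a=> q15, =a=> q17, =c=> q17
  q12 = c.(0 | 0) | (0 | (0 + 0)) ⊢ =c=> q18
  q13 = (a.0 + b.0) | (0 | (0 + 0)) ⊢ =a=> q19, =b=> q19
  q14 = 0 | 0 | ((c.0 + a.0) | (0 + 0)) ⊢ =a=> q18, =c=> q18
  q15 = 0 | ((c.0 + a.0) | (0 + 0)) ⊢ =a=> q19, =c=> q19
  q16 = 0 | 0 | (0 | a.(0 + 0)) ⊢ =a=> q18
  q17 = 0 | (0 | a.(0 + 0)) ⊢ =a=> q19
  q18 = 0 | 0 | (0 | (0 + 0)) ⊢ (no moves)
  q19 = 0 | (0 | (0 + 0)) ⊢ (no moves)
Bisimilarity quotient blocks:
  B0 = {p0, q0}
  B1 = {p2, q2}
  B2 = {p8, q8}
  B3 = {p12, q12}
  B4 = {p18, p19, q18, q19}
  B5 = {p16, p17, q16, q17}
  B6 = {p9, q9}
  B7 = {p13, q13}
  B8 = {p5, q5}
  B9 = {p3, q3}
  B10 = {p10, p11, q10, q11}
  B11 = {p14, p15, q14, q15}
  B12 = {p6, q6}
  B13 = {p1, q1}
  B14 = {p7, q7}
  B15 = {p4, q4}
p0 ∈ B0, q0 ∈ B0 → same block
Bisimilar ⇒ trace-equivalent.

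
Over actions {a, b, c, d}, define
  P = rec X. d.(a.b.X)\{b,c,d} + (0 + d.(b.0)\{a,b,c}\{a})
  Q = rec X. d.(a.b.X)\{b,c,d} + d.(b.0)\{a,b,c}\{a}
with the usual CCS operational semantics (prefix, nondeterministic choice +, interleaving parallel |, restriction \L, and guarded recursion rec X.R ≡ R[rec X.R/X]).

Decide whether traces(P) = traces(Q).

trace-equivalent

P's transition system — 4 states:
  s0 = rec X. d.(a.b.X)\{b,c,d} + (0 + d.(b.0)\{a,b,c}\{a}) → ··d··> s1, ··d··> s2
  s1 = (a.b.(rec X. d.(a.b.X)\{b,c,d} + (0 + d.(b.0)\{a,b,c}\{a})))\{b,c,d} → ··a··> s3
  s2 = (b.0)\{a,b,c}\{a} → ∅
  s3 = (b.(rec X. d.(a.b.X)\{b,c,d} + (0 + d.(b.0)\{a,b,c}\{a})))\{b,c,d} → ∅
Q's transition system — 4 states:
  t0 = rec X. d.(a.b.X)\{b,c,d} + d.(b.0)\{a,b,c}\{a} → ··d··> t1, ··d··> t2
  t1 = (a.b.(rec X. d.(a.b.X)\{b,c,d} + d.(b.0)\{a,b,c}\{a}))\{b,c,d} → ··a··> t3
  t2 = (b.0)\{a,b,c}\{a} → ∅
  t3 = (b.(rec X. d.(a.b.X)\{b,c,d} + d.(b.0)\{a,b,c}\{a}))\{b,c,d} → ∅
Partition-refinement fixed point:
  B0 = {s0, t0}
  B1 = {s1, t1}
  B2 = {s2, s3, t2, t3}
s0 ∈ B0, t0 ∈ B0 → same block
Bisimilar ⇒ trace-equivalent.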